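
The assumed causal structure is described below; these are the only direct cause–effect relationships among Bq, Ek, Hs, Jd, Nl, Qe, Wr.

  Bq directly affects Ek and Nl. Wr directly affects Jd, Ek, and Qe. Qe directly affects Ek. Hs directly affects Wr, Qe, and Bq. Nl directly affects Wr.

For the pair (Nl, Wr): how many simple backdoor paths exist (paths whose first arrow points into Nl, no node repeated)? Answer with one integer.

6

A backdoor path from Nl to Wr is any simple undirected path whose first edge points into Nl (i.e. leaves Nl via a parent).
Parents of Nl: {Bq}.
Enumerating:
  P1: Nl <- Bq <- Hs -> Wr
  P2: Nl <- Bq <- Hs -> Qe <- Wr
  P3: Nl <- Bq <- Hs -> Qe -> Ek <- Wr
  P4: Nl <- Bq -> Ek <- Wr
  P5: Nl <- Bq -> Ek <- Qe <- Hs -> Wr
  P6: Nl <- Bq -> Ek <- Qe <- Wr
That exhausts the simple backdoor paths. Count: 6.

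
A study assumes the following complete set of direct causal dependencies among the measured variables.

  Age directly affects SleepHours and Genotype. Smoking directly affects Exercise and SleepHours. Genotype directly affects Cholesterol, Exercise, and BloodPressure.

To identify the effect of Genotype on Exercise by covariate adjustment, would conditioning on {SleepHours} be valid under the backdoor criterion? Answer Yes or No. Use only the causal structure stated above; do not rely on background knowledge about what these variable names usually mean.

Backdoor paths from Genotype to Exercise (paths whose first edge points into Genotype):
  P1: Genotype <- Age -> SleepHours <- Smoking -> Exercise
Condition 1 (no descendant of Genotype in the set): holds — descendants of Genotype are {BloodPressure, Cholesterol, Exercise}; none are in {SleepHours}.
Condition 2 (every backdoor path blocked by {SleepHours}):
  P1: open — collider(s) SleepHours are conditioned on (or have a conditioned descendant) and no non-collider on the path is in the set.
{SleepHours} does not satisfy the backdoor criterion.

No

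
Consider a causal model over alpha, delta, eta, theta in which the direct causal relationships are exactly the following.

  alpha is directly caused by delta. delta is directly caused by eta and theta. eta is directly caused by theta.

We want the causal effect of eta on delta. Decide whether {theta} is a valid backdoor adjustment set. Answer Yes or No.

Yes

Backdoor paths from eta to delta (paths whose first edge points into eta):
  P1: eta <- theta -> delta
Condition 1 (no descendant of eta in the set): holds — descendants of eta are {alpha, delta}; none are in {theta}.
Condition 2 (every backdoor path blocked by {theta}):
  P1: blocked at fork node theta ∈ conditioning set.
{theta} satisfies the backdoor criterion.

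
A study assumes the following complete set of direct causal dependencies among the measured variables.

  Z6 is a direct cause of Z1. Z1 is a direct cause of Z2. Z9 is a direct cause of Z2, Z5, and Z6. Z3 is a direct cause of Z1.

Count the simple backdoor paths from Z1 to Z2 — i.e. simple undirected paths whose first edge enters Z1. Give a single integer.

1

A backdoor path from Z1 to Z2 is any simple undirected path whose first edge points into Z1 (i.e. leaves Z1 via a parent).
Parents of Z1: {Z3, Z6}.
Enumerating:
  P1: Z1 <- Z6 <- Z9 -> Z2
That exhausts the simple backdoor paths. Count: 1.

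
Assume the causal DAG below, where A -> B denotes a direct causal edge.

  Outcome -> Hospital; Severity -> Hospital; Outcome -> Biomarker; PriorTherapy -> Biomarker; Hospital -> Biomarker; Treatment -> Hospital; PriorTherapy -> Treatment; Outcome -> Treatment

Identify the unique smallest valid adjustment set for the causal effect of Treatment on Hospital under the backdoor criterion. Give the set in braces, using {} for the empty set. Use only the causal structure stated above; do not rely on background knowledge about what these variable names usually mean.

{Outcome}

Variables eligible for adjustment (non-descendants of Treatment, excluding Treatment and Hospital): {Outcome, PriorTherapy, Severity}.
Backdoor paths from Treatment to Hospital:
  P1: Treatment <- Outcome -> Hospital
  P2: Treatment <- Outcome -> Biomarker <- Hospital
  P3: Treatment <- PriorTherapy -> Biomarker <- Outcome -> Hospital
  P4: Treatment <- PriorTherapy -> Biomarker <- Hospital
The empty set is not sufficient: P1 (Treatment <- Outcome -> Hospital) has no collider blocking it and no conditioned non-collider, so it is open.
Try {Outcome}:
  P1: blocked at fork node Outcome ∈ conditioning set.
  P2: blocked at fork node Outcome ∈ conditioning set.
  P3: blocked at collider Biomarker (neither it nor any descendant is in the conditioning set).
  P4: blocked at collider Biomarker (neither it nor any descendant is in the conditioning set).
{Outcome} contains no descendant of Treatment and blocks every backdoor path.
No other singleton works — e.g. {Severity} leaves P1 open — so {Outcome} is the unique smallest valid adjustment set.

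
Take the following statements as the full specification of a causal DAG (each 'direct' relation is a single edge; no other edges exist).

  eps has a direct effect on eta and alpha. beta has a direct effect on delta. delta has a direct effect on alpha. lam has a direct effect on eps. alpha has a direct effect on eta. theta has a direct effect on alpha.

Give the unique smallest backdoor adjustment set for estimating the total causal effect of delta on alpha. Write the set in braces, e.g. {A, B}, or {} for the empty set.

{}

Variables eligible for adjustment (non-descendants of delta, excluding delta and alpha): {beta, eps, lam, theta}.
Backdoor paths from delta to alpha:
  (none)
With no backdoor paths the empty set already satisfies the criterion, and it is trivially minimal.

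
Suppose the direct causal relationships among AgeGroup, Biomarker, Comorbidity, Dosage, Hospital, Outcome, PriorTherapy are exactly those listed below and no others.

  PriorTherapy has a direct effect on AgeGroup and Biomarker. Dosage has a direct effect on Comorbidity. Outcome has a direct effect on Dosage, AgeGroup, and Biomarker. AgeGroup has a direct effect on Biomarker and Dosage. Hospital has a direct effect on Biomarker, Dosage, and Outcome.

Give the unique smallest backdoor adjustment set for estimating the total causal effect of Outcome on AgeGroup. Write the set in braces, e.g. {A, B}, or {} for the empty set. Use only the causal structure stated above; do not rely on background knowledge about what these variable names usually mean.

Variables eligible for adjustment (non-descendants of Outcome, excluding Outcome and AgeGroup): {Hospital, PriorTherapy}.
Backdoor paths from Outcome to AgeGroup:
  P1: Outcome <- Hospital -> Dosage <- AgeGroup
  P2: Outcome <- Hospital -> Biomarker <- PriorTherapy -> AgeGroup
  P3: Outcome <- Hospital -> Biomarker <- AgeGroup
Each backdoor path contains an unconditioned collider, so every path is already blocked with the empty conditioning set:
  P1: blocked at collider Dosage (neither it nor any descendant is in the conditioning set).
  P2: blocked at collider Biomarker (neither it nor any descendant is in the conditioning set).
  P3: blocked at collider Biomarker (neither it nor any descendant is in the conditioning set).
The empty set is therefore the unique smallest valid set.

{}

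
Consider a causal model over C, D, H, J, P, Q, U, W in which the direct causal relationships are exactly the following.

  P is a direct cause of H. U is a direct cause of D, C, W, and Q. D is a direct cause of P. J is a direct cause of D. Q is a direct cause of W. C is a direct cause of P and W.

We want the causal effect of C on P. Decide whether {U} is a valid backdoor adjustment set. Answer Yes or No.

Backdoor paths from C to P (paths whose first edge points into C):
  P1: C <- U -> D -> P
Condition 1 (no descendant of C in the set): holds — descendants of C are {H, P, W}; none are in {U}.
Condition 2 (every backdoor path blocked by {U}):
  P1: blocked at fork node U ∈ conditioning set.
{U} satisfies the backdoor criterion.

Yes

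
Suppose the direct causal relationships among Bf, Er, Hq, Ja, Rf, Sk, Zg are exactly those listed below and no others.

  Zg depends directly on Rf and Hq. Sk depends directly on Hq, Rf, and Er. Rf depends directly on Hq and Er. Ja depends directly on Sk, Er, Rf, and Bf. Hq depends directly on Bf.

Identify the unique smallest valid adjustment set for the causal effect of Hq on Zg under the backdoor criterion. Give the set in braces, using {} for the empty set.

{}

Variables eligible for adjustment (non-descendants of Hq, excluding Hq and Zg): {Bf, Er}.
Backdoor paths from Hq to Zg:
  P1: Hq <- Bf -> Ja <- Er -> Rf -> Zg
  P2: Hq <- Bf -> Ja <- Er -> Sk <- Rf -> Zg
  P3: Hq <- Bf -> Ja <- Rf -> Zg
  P4: Hq <- Bf -> Ja <- Sk <- Er -> Rf -> Zg
  P5: Hq <- Bf -> Ja <- Sk <- Rf -> Zg
Each backdoor path contains an unconditioned collider, so every path is already blocked with the empty conditioning set:
  P1: blocked at collider Ja (neither it nor any descendant is in the conditioning set).
  P2: blocked at collider Ja (neither it nor any descendant is in the conditioning set).
  P3: blocked at collider Ja (neither it nor any descendant is in the conditioning set).
  P4: blocked at collider Ja (neither it nor any descendant is in the conditioning set).
  P5: blocked at collider Ja (neither it nor any descendant is in the conditioning set).
The empty set is therefore the unique smallest valid set.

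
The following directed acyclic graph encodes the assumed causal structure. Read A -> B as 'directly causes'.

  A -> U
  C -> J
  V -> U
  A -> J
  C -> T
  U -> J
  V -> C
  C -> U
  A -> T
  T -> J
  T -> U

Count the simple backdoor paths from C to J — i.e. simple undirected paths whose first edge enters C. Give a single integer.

A backdoor path from C to J is any simple undirected path whose first edge points into C (i.e. leaves C via a parent).
Parents of C: {V}.
Enumerating:
  P1: C <- V -> U <- A -> T -> J
  P2: C <- V -> U <- A -> J
  P3: C <- V -> U <- T <- A -> J
  P4: C <- V -> U <- T -> J
  P5: C <- V -> U -> J
That exhausts the simple backdoor paths. Count: 5.

5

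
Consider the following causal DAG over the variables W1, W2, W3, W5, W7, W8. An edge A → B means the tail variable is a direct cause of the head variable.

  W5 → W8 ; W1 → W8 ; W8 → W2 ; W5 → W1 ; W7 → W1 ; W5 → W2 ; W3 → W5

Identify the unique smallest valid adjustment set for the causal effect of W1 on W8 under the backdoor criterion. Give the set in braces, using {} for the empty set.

{W5}

Variables eligible for adjustment (non-descendants of W1, excluding W1 and W8): {W3, W5, W7}.
Backdoor paths from W1 to W8:
  P1: W1 <- W5 -> W8
  P2: W1 <- W5 -> W2 <- W8
The empty set is not sufficient: P1 (W1 <- W5 -> W8) has no collider blocking it and no conditioned non-collider, so it is open.
Try {W5}:
  P1: blocked at fork node W5 ∈ conditioning set.
  P2: blocked at fork node W5 ∈ conditioning set.
{W5} contains no descendant of W1 and blocks every backdoor path.
No other singleton works — e.g. {W3} leaves P1 open — so {W5} is the unique smallest valid adjustment set.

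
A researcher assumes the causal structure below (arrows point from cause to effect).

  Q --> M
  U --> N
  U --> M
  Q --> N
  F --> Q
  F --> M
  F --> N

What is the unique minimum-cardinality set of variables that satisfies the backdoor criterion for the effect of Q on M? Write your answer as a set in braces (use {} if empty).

Variables eligible for adjustment (non-descendants of Q, excluding Q and M): {F, U}.
Backdoor paths from Q to M:
  P1: Q <- F -> M
  P2: Q <- F -> N <- U -> M
The empty set is not sufficient: P1 (Q <- F -> M) has no collider blocking it and no conditioned non-collider, so it is open.
Try {F}:
  P1: blocked at fork node F ∈ conditioning set.
  P2: blocked at fork node F ∈ conditioning set.
{F} contains no descendant of Q and blocks every backdoor path.
No other singleton works — e.g. {U} leaves P1 open — so {F} is the unique smallest valid adjustment set.

{F}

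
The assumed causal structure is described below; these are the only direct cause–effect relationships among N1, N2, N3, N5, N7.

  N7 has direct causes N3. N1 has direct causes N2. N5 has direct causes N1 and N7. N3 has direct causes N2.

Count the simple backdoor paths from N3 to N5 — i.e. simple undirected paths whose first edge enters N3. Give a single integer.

A backdoor path from N3 to N5 is any simple undirected path whose first edge points into N3 (i.e. leaves N3 via a parent).
Parents of N3: {N2}.
Enumerating:
  P1: N3 <- N2 -> N1 -> N5
That exhausts the simple backdoor paths. Count: 1.

1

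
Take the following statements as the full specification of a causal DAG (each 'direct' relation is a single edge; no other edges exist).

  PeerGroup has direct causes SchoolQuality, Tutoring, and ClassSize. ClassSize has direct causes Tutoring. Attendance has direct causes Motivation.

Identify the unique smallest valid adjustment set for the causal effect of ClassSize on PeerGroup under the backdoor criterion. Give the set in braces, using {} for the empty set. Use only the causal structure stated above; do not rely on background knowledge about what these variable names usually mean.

Variables eligible for adjustment (non-descendants of ClassSize, excluding ClassSize and PeerGroup): {Attendance, Motivation, SchoolQuality, Tutoring}.
Backdoor paths from ClassSize to PeerGroup:
  P1: ClassSize <- Tutoring -> PeerGroup
The empty set is not sufficient: P1 (ClassSize <- Tutoring -> PeerGroup) has no collider blocking it and no conditioned non-collider, so it is open.
Try {Tutoring}:
  P1: blocked at fork node Tutoring ∈ conditioning set.
{Tutoring} contains no descendant of ClassSize and blocks every backdoor path.
No other singleton works — e.g. {Motivation} leaves P1 open — so {Tutoring} is the unique smallest valid adjustment set.

{Tutoring}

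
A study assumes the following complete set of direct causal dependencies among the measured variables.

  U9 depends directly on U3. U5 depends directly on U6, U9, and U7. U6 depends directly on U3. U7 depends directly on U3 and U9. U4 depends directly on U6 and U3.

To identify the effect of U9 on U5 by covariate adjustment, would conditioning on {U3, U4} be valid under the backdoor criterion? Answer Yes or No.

Yes

Backdoor paths from U9 to U5 (paths whose first edge points into U9):
  P1: U9 <- U3 -> U6 -> U5
  P2: U9 <- U3 -> U4 <- U6 -> U5
  P3: U9 <- U3 -> U7 -> U5
Condition 1 (no descendant of U9 in the set): holds — descendants of U9 are {U5, U7}; none are in {U3, U4}.
Condition 2 (every backdoor path blocked by {U3, U4}):
  P1: blocked at fork node U3 ∈ conditioning set.
  P2: blocked at fork node U3 ∈ conditioning set.
  P3: blocked at fork node U3 ∈ conditioning set.
{U3, U4} satisfies the backdoor criterion.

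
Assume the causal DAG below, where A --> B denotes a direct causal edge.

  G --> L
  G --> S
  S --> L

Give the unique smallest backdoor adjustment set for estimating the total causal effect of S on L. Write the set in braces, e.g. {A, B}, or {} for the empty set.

{G}

Variables eligible for adjustment (non-descendants of S, excluding S and L): {G}.
Backdoor paths from S to L:
  P1: S <- G -> L
The empty set is not sufficient: P1 (S <- G -> L) has no collider blocking it and no conditioned non-collider, so it is open.
Try {G}:
  P1: blocked at fork node G ∈ conditioning set.
{G} contains no descendant of S and blocks every backdoor path.
{G} is the unique smallest valid adjustment set.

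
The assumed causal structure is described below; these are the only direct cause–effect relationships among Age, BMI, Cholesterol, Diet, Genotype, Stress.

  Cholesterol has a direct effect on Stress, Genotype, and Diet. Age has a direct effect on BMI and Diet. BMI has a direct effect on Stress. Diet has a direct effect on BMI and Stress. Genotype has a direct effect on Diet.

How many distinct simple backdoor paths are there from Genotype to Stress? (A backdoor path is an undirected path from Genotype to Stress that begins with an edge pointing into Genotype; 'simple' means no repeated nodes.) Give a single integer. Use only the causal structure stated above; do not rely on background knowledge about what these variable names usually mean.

4

A backdoor path from Genotype to Stress is any simple undirected path whose first edge points into Genotype (i.e. leaves Genotype via a parent).
Parents of Genotype: {Cholesterol}.
Enumerating:
  P1: Genotype <- Cholesterol -> Diet <- Age -> BMI -> Stress
  P2: Genotype <- Cholesterol -> Diet -> BMI -> Stress
  P3: Genotype <- Cholesterol -> Diet -> Stress
  P4: Genotype <- Cholesterol -> Stress
That exhausts the simple backdoor paths. Count: 4.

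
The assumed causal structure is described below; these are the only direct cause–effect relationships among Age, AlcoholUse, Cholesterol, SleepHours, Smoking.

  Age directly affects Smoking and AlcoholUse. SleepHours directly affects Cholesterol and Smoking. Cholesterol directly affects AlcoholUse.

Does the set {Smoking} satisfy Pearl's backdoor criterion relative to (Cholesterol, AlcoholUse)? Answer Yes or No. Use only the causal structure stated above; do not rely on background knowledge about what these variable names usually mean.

No

Backdoor paths from Cholesterol to AlcoholUse (paths whose first edge points into Cholesterol):
  P1: Cholesterol <- SleepHours -> Smoking <- Age -> AlcoholUse
Condition 1 (no descendant of Cholesterol in the set): holds — descendants of Cholesterol are {AlcoholUse}; none are in {Smoking}.
Condition 2 (every backdoor path blocked by {Smoking}):
  P1: open — collider(s) Smoking are conditioned on (or have a conditioned descendant) and no non-collider on the path is in the set.
{Smoking} does not satisfy the backdoor criterion.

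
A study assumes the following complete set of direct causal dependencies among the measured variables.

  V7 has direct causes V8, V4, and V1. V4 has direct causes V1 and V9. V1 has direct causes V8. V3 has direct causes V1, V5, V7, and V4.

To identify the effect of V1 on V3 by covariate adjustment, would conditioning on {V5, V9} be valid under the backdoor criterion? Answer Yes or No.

Backdoor paths from V1 to V3 (paths whose first edge points into V1):
  P1: V1 <- V8 -> V7 <- V4 -> V3
  P2: V1 <- V8 -> V7 -> V3
Condition 1 (no descendant of V1 in the set): holds — descendants of V1 are {V3, V4, V7}; none are in {V5, V9}.
Condition 2 (every backdoor path blocked by {V5, V9}):
  P1: blocked at collider V7 (neither it nor any descendant is in the conditioning set).
  P2: open — no interior node is in the conditioning set.
{V5, V9} does not satisfy the backdoor criterion.

No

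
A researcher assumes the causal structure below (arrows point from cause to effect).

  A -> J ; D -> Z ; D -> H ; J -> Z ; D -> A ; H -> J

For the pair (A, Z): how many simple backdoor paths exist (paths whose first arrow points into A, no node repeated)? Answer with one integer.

2

A backdoor path from A to Z is any simple undirected path whose first edge points into A (i.e. leaves A via a parent).
Parents of A: {D}.
Enumerating:
  P1: A <- D -> H -> J -> Z
  P2: A <- D -> Z
That exhausts the simple backdoor paths. Count: 2.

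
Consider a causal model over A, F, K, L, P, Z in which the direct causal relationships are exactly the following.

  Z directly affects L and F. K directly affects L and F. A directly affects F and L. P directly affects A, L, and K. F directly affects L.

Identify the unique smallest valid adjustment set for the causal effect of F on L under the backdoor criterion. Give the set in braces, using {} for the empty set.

Variables eligible for adjustment (non-descendants of F, excluding F and L): {A, K, P, Z}.
Backdoor paths from F to L:
  P1: F <- Z -> L
  P2: F <- A <- P -> K -> L
  P3: F <- A <- P -> L
  P4: F <- A -> L
  P5: F <- K <- P -> A -> L
  P6: F <- K <- P -> L
  P7: F <- K -> L
The empty set is not sufficient: P1 (F <- Z -> L) has no collider blocking it and no conditioned non-collider, so it is open.
Try {A, K, Z}:
  P1: blocked at fork node Z ∈ conditioning set.
  P2: blocked at chain node A ∈ conditioning set.
  P3: blocked at chain node A ∈ conditioning set.
  P4: blocked at fork node A ∈ conditioning set.
  P5: blocked at chain node K ∈ conditioning set.
  P6: blocked at chain node K ∈ conditioning set.
  P7: blocked at fork node K ∈ conditioning set.
{A, K, Z} contains no descendant of F and blocks every backdoor path.
Every element of {A, K, Z} is needed (dropping A leaves P3 open; dropping K leaves P6 open; dropping Z leaves P1 open), so no proper subset is valid.
Among all size-3 subsets of the eligible variables, only {A, K, Z} blocks every backdoor path, so it is the unique smallest valid adjustment set.

{A, K, Z}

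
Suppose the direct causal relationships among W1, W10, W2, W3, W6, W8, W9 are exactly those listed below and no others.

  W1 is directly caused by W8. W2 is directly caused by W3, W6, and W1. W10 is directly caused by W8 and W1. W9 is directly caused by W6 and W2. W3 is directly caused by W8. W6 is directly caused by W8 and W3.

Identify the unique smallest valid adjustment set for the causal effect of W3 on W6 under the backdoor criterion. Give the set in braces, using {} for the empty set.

{W8}

Variables eligible for adjustment (non-descendants of W3, excluding W3 and W6): {W1, W10, W8}.
Backdoor paths from W3 to W6:
  P1: W3 <- W8 -> W6
  P2: W3 <- W8 -> W1 -> W2 <- W6
  P3: W3 <- W8 -> W1 -> W2 -> W9 <- W6
  P4: W3 <- W8 -> W10 <- W1 -> W2 <- W6
  P5: W3 <- W8 -> W10 <- W1 -> W2 -> W9 <- W6
The empty set is not sufficient: P1 (W3 <- W8 -> W6) has no collider blocking it and no conditioned non-collider, so it is open.
Try {W8}:
  P1: blocked at fork node W8 ∈ conditioning set.
  P2: blocked at fork node W8 ∈ conditioning set.
  P3: blocked at fork node W8 ∈ conditioning set.
  P4: blocked at fork node W8 ∈ conditioning set.
  P5: blocked at fork node W8 ∈ conditioning set.
{W8} contains no descendant of W3 and blocks every backdoor path.
No other singleton works — e.g. {W1} leaves P1 open — so {W8} is the unique smallest valid adjustment set.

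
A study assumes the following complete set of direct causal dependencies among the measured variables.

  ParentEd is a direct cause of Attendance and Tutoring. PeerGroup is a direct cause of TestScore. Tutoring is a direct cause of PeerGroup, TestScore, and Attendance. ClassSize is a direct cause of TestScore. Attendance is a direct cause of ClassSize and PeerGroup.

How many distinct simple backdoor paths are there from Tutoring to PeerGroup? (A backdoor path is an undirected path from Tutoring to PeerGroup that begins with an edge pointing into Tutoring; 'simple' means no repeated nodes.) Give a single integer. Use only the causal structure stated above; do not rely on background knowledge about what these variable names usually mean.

2

A backdoor path from Tutoring to PeerGroup is any simple undirected path whose first edge points into Tutoring (i.e. leaves Tutoring via a parent).
Parents of Tutoring: {ParentEd}.
Enumerating:
  P1: Tutoring <- ParentEd -> Attendance -> PeerGroup
  P2: Tutoring <- ParentEd -> Attendance -> ClassSize -> TestScore <- PeerGroup
That exhausts the simple backdoor paths. Count: 2.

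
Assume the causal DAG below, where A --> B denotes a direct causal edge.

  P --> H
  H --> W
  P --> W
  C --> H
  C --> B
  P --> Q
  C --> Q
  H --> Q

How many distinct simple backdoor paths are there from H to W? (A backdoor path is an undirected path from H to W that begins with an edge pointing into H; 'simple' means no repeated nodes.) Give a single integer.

2

A backdoor path from H to W is any simple undirected path whose first edge points into H (i.e. leaves H via a parent).
Parents of H: {C, P}.
Enumerating:
  P1: H <- C -> Q <- P -> W
  P2: H <- P -> W
That exhausts the simple backdoor paths. Count: 2.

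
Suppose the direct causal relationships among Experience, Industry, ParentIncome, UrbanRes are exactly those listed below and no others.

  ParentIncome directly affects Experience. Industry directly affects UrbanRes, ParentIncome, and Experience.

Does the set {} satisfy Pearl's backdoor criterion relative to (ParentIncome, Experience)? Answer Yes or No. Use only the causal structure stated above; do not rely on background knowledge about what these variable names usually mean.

Backdoor paths from ParentIncome to Experience (paths whose first edge points into ParentIncome):
  P1: ParentIncome <- Industry -> Experience
Condition 1 (no descendant of ParentIncome in the set): holds — descendants of ParentIncome are {Experience}; none are in {}.
Condition 2 (every backdoor path blocked by {}):
  P1: open — no interior node is in the conditioning set.
{} does not satisfy the backdoor criterion.

No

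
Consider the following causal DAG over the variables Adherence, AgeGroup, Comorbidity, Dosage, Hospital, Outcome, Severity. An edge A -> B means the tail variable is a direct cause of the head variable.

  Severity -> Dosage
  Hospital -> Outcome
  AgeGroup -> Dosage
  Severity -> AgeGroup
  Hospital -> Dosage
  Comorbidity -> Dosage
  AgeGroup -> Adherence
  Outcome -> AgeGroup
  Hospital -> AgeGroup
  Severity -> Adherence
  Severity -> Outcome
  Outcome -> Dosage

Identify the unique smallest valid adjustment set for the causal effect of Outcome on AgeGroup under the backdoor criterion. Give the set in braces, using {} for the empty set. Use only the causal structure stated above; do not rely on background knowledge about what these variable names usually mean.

Variables eligible for adjustment (non-descendants of Outcome, excluding Outcome and AgeGroup): {Comorbidity, Hospital, Severity}.
Backdoor paths from Outcome to AgeGroup:
  P1: Outcome <- Severity -> AgeGroup
  P2: Outcome <- Severity -> Adherence <- AgeGroup
  P3: Outcome <- Severity -> Dosage <- Hospital -> AgeGroup
  P4: Outcome <- Severity -> Dosage <- AgeGroup
  P5: Outcome <- Hospital -> AgeGroup
  P6: Outcome <- Hospital -> Dosage <- Severity -> AgeGroup
  P7: Outcome <- Hospital -> Dosage <- Severity -> Adherence <- AgeGroup
  P8: Outcome <- Hospital -> Dosage <- AgeGroup
The empty set is not sufficient: P1 (Outcome <- Severity -> AgeGroup) has no collider blocking it and no conditioned non-collider, so it is open.
Try {Hospital, Severity}:
  P1: blocked at fork node Severity ∈ conditioning set.
  P2: blocked at fork node Severity ∈ conditioning set.
  P3: blocked at fork node Severity ∈ conditioning set.
  P4: blocked at fork node Severity ∈ conditioning set.
  P5: blocked at fork node Hospital ∈ conditioning set.
  P6: blocked at fork node Hospital ∈ conditioning set.
  P7: blocked at fork node Hospital ∈ conditioning set.
  P8: blocked at fork node Hospital ∈ conditioning set.
{Hospital, Severity} contains no descendant of Outcome and blocks every backdoor path.
Every element of {Hospital, Severity} is needed (dropping Hospital leaves P5 open; dropping Severity leaves P1 open), so no proper subset is valid.
Among all size-2 subsets of the eligible variables, only {Hospital, Severity} blocks every backdoor path, so it is the unique smallest valid adjustment set.

{Hospital, Severity}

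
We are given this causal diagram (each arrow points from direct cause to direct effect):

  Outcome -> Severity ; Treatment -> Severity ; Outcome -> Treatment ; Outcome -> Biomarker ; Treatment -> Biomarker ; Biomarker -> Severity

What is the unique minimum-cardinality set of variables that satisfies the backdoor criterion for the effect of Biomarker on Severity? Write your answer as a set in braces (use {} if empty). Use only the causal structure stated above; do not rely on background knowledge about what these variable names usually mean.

{Outcome, Treatment}

Variables eligible for adjustment (non-descendants of Biomarker, excluding Biomarker and Severity): {Outcome, Treatment}.
Backdoor paths from Biomarker to Severity:
  P1: Biomarker <- Outcome -> Treatment -> Severity
  P2: Biomarker <- Outcome -> Severity
  P3: Biomarker <- Treatment <- Outcome -> Severity
  P4: Biomarker <- Treatment -> Severity
The empty set is not sufficient: P1 (Biomarker <- Outcome -> Treatment -> Severity) has no collider blocking it and no conditioned non-collider, so it is open.
Try {Outcome, Treatment}:
  P1: blocked at fork node Outcome ∈ conditioning set.
  P2: blocked at fork node Outcome ∈ conditioning set.
  P3: blocked at chain node Treatment ∈ conditioning set.
  P4: blocked at fork node Treatment ∈ conditioning set.
{Outcome, Treatment} contains no descendant of Biomarker and blocks every backdoor path.
Every element of {Outcome, Treatment} is needed (dropping Outcome leaves P2 open; dropping Treatment leaves P4 open), so no proper subset is valid.
Among all size-2 subsets of the eligible variables, only {Outcome, Treatment} blocks every backdoor path, so it is the unique smallest valid adjustment set.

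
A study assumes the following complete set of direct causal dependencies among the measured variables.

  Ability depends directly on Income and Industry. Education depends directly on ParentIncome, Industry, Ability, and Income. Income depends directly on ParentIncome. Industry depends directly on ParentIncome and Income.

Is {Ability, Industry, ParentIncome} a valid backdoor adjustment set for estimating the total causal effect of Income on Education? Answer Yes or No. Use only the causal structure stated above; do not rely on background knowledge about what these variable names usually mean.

Backdoor paths from Income to Education (paths whose first edge points into Income):
  P1: Income <- ParentIncome -> Industry -> Ability -> Education
  P2: Income <- ParentIncome -> Industry -> Education
  P3: Income <- ParentIncome -> Education
Condition 1 (no descendant of Income in the set): FAILS — Ability and Industry are descendants of Income.
Condition 2 (every backdoor path blocked by {Ability, Industry, ParentIncome}):
  P1: blocked at fork node ParentIncome ∈ conditioning set.
  P2: blocked at fork node ParentIncome ∈ conditioning set.
  P3: blocked at fork node ParentIncome ∈ conditioning set.
{Ability, Industry, ParentIncome} does not satisfy the backdoor criterion.

No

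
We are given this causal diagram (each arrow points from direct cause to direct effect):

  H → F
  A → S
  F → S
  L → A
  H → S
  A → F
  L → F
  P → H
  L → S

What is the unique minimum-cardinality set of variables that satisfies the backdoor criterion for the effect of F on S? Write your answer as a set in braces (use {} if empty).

Variables eligible for adjustment (non-descendants of F, excluding F and S): {A, H, L, P}.
Backdoor paths from F to S:
  P1: F <- H -> S
  P2: F <- L -> A -> S
  P3: F <- L -> S
  P4: F <- A <- L -> S
  P5: F <- A -> S
The empty set is not sufficient: P1 (F <- H -> S) has no collider blocking it and no conditioned non-collider, so it is open.
Try {A, H, L}:
  P1: blocked at fork node H ∈ conditioning set.
  P2: blocked at fork node L ∈ conditioning set.
  P3: blocked at fork node L ∈ conditioning set.
  P4: blocked at chain node A ∈ conditioning set.
  P5: blocked at fork node A ∈ conditioning set.
{A, H, L} contains no descendant of F and blocks every backdoor path.
Every element of {A, H, L} is needed (dropping A leaves P5 open; dropping H leaves P1 open; dropping L leaves P3 open), so no proper subset is valid.
Among all size-3 subsets of the eligible variables, only {A, H, L} blocks every backdoor path, so it is the unique smallest valid adjustment set.

{A, H, L}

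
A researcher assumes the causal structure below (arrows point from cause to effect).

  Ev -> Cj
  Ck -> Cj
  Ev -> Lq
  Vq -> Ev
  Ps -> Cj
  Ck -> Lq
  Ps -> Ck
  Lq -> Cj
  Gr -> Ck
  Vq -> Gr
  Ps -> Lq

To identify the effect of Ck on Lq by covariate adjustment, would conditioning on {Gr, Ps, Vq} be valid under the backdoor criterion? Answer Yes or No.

Backdoor paths from Ck to Lq (paths whose first edge points into Ck):
  P1: Ck <- Ps -> Lq
  P2: Ck <- Ps -> Cj <- Ev -> Lq
  P3: Ck <- Ps -> Cj <- Lq
  P4: Ck <- Gr <- Vq -> Ev -> Lq
  P5: Ck <- Gr <- Vq -> Ev -> Cj <- Ps -> Lq
  P6: Ck <- Gr <- Vq -> Ev -> Cj <- Lq
Condition 1 (no descendant of Ck in the set): holds — descendants of Ck are {Cj, Lq}; none are in {Gr, Ps, Vq}.
Condition 2 (every backdoor path blocked by {Gr, Ps, Vq}):
  P1: blocked at fork node Ps ∈ conditioning set.
  P2: blocked at fork node Ps ∈ conditioning set.
  P3: blocked at fork node Ps ∈ conditioning set.
  P4: blocked at chain node Gr ∈ conditioning set.
  P5: blocked at chain node Gr ∈ conditioning set.
  P6: blocked at chain node Gr ∈ conditioning set.
{Gr, Ps, Vq} satisfies the backdoor criterion.

Yes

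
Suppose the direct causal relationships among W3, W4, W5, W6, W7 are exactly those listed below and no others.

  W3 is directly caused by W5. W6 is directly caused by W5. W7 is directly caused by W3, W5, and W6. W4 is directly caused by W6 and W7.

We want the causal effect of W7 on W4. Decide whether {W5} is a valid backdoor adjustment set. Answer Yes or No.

No

Backdoor paths from W7 to W4 (paths whose first edge points into W7):
  P1: W7 <- W5 -> W6 -> W4
  P2: W7 <- W6 -> W4
  P3: W7 <- W3 <- W5 -> W6 -> W4
Condition 1 (no descendant of W7 in the set): holds — descendants of W7 are {W4}; none are in {W5}.
Condition 2 (every backdoor path blocked by {W5}):
  P1: blocked at fork node W5 ∈ conditioning set.
  P2: open — no interior node is in the conditioning set.
  P3: blocked at fork node W5 ∈ conditioning set.
{W5} does not satisfy the backdoor criterion.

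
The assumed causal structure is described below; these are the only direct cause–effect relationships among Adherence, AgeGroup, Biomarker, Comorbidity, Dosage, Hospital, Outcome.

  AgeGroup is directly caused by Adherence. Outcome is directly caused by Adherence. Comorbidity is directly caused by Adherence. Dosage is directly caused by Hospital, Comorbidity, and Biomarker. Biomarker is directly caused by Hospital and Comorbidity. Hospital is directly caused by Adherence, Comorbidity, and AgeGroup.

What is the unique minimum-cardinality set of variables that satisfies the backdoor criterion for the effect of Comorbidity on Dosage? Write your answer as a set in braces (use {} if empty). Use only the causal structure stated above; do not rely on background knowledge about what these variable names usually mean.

Variables eligible for adjustment (non-descendants of Comorbidity, excluding Comorbidity and Dosage): {Adherence, AgeGroup, Outcome}.
Backdoor paths from Comorbidity to Dosage:
  P1: Comorbidity <- Adherence -> AgeGroup -> Hospital -> Biomarker -> Dosage
  P2: Comorbidity <- Adherence -> AgeGroup -> Hospital -> Dosage
  P3: Comorbidity <- Adherence -> Hospital -> Biomarker -> Dosage
  P4: Comorbidity <- Adherence -> Hospital -> Dosage
The empty set is not sufficient: P1 (Comorbidity <- Adherence -> AgeGroup -> Hospital -> Biomarker -> Dosage) has no collider blocking it and no conditioned non-collider, so it is open.
Try {Adherence}:
  P1: blocked at fork node Adherence ∈ conditioning set.
  P2: blocked at fork node Adherence ∈ conditioning set.
  P3: blocked at fork node Adherence ∈ conditioning set.
  P4: blocked at fork node Adherence ∈ conditioning set.
{Adherence} contains no descendant of Comorbidity and blocks every backdoor path.
No other singleton works — e.g. {AgeGroup} leaves P3 open — so {Adherence} is the unique smallest valid adjustment set.

{Adherence}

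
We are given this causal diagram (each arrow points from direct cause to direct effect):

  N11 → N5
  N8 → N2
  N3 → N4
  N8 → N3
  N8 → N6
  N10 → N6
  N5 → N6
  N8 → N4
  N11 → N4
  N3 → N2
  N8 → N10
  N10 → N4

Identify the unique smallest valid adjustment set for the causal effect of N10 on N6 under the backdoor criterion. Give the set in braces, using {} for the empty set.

Variables eligible for adjustment (non-descendants of N10, excluding N10 and N6): {N11, N2, N3, N5, N8}.
Backdoor paths from N10 to N6:
  P1: N10 <- N8 -> N3 -> N4 <- N11 -> N5 -> N6
  P2: N10 <- N8 -> N2 <- N3 -> N4 <- N11 -> N5 -> N6
  P3: N10 <- N8 -> N4 <- N11 -> N5 -> N6
  P4: N10 <- N8 -> N6
The empty set is not sufficient: P4 (N10 <- N8 -> N6) has no collider blocking it and no conditioned non-collider, so it is open.
Try {N8}:
  P1: blocked at fork node N8 ∈ conditioning set.
  P2: blocked at fork node N8 ∈ conditioning set.
  P3: blocked at fork node N8 ∈ conditioning set.
  P4: blocked at fork node N8 ∈ conditioning set.
{N8} contains no descendant of N10 and blocks every backdoor path.
No other singleton works — e.g. {N3} leaves P4 open — so {N8} is the unique smallest valid adjustment set.

{N8}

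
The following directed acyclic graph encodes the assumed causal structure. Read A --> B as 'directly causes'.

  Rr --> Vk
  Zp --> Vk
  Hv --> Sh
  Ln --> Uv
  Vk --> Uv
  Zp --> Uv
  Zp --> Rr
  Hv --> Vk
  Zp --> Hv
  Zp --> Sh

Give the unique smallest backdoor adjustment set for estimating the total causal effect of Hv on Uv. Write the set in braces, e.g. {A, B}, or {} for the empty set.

Variables eligible for adjustment (non-descendants of Hv, excluding Hv and Uv): {Ln, Rr, Zp}.
Backdoor paths from Hv to Uv:
  P1: Hv <- Zp -> Rr -> Vk -> Uv
  P2: Hv <- Zp -> Vk -> Uv
  P3: Hv <- Zp -> Uv
The empty set is not sufficient: P1 (Hv <- Zp -> Rr -> Vk -> Uv) has no collider blocking it and no conditioned non-collider, so it is open.
Try {Zp}:
  P1: blocked at fork node Zp ∈ conditioning set.
  P2: blocked at fork node Zp ∈ conditioning set.
  P3: blocked at fork node Zp ∈ conditioning set.
{Zp} contains no descendant of Hv and blocks every backdoor path.
No other singleton works — e.g. {Ln} leaves P1 open — so {Zp} is the unique smallest valid adjustment set.

{Zp}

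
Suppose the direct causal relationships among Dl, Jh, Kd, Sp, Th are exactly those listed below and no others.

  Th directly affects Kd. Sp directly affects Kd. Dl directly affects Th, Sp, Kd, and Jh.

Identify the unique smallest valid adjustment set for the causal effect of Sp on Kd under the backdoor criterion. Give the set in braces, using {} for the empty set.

Variables eligible for adjustment (non-descendants of Sp, excluding Sp and Kd): {Dl, Jh, Th}.
Backdoor paths from Sp to Kd:
  P1: Sp <- Dl -> Th -> Kd
  P2: Sp <- Dl -> Kd
The empty set is not sufficient: P1 (Sp <- Dl -> Th -> Kd) has no collider blocking it and no conditioned non-collider, so it is open.
Try {Dl}:
  P1: blocked at fork node Dl ∈ conditioning set.
  P2: blocked at fork node Dl ∈ conditioning set.
{Dl} contains no descendant of Sp and blocks every backdoor path.
No other singleton works — e.g. {Th} leaves P2 open — so {Dl} is the unique smallest valid adjustment set.

{Dl}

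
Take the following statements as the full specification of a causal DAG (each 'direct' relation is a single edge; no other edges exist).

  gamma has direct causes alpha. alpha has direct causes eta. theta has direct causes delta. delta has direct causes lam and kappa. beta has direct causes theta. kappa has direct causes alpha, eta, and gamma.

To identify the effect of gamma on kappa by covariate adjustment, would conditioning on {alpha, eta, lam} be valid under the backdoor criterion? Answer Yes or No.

Yes

Backdoor paths from gamma to kappa (paths whose first edge points into gamma):
  P1: gamma <- alpha <- eta -> kappa
  P2: gamma <- alpha -> kappa
Condition 1 (no descendant of gamma in the set): holds — descendants of gamma are {beta, delta, kappa, theta}; none are in {alpha, eta, lam}.
Condition 2 (every backdoor path blocked by {alpha, eta, lam}):
  P1: blocked at chain node alpha ∈ conditioning set.
  P2: blocked at fork node alpha ∈ conditioning set.
{alpha, eta, lam} satisfies the backdoor criterion.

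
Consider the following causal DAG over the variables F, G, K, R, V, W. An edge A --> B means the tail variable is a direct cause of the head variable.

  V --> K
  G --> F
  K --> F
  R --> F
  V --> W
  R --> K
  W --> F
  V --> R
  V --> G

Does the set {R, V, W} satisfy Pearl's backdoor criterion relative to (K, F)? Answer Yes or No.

Yes

Backdoor paths from K to F (paths whose first edge points into K):
  P1: K <- V -> R -> F
  P2: K <- V -> G -> F
  P3: K <- V -> W -> F
  P4: K <- R <- V -> G -> F
  P5: K <- R <- V -> W -> F
  P6: K <- R -> F
Condition 1 (no descendant of K in the set): holds — descendants of K are {F}; none are in {R, V, W}.
Condition 2 (every backdoor path blocked by {R, V, W}):
  P1: blocked at fork node V ∈ conditioning set.
  P2: blocked at fork node V ∈ conditioning set.
  P3: blocked at fork node V ∈ conditioning set.
  P4: blocked at chain node R ∈ conditioning set.
  P5: blocked at chain node R ∈ conditioning set.
  P6: blocked at fork node R ∈ conditioning set.
{R, V, W} satisfies the backdoor criterion.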